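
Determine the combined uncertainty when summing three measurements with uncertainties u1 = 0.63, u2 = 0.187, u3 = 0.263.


For a sum of independent quantities, uc = sqrt(u1^2 + u2^2 + u3^2).
uc = sqrt(0.63^2 + 0.187^2 + 0.263^2)
uc = sqrt(0.3969 + 0.034969 + 0.069169)
uc = 0.7078

0.7078


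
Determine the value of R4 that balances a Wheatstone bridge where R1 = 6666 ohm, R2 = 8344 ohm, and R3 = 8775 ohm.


At balance: R1*R4 = R2*R3, so R4 = R2*R3/R1.
R4 = 8344 * 8775 / 6666
R4 = 73218600 / 6666
R4 = 10983.89 ohm

10983.89 ohm


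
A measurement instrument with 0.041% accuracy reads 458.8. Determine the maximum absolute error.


Absolute error = (accuracy% / 100) * reading.
Error = (0.041 / 100) * 458.8
Error = 0.00041 * 458.8
Error = 0.1881

0.1881


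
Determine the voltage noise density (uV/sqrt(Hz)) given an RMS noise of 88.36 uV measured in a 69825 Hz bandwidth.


Noise spectral density = Vrms / sqrt(BW).
NSD = 88.36 / sqrt(69825)
NSD = 88.36 / 264.2442
NSD = 0.3344 uV/sqrt(Hz)

0.3344 uV/sqrt(Hz)


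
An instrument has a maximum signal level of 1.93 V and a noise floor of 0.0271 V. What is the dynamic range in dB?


Dynamic range = 20 * log10(Vmax / Vnoise).
DR = 20 * log10(1.93 / 0.0271)
DR = 20 * log10(71.22)
DR = 37.05 dB

37.05 dB


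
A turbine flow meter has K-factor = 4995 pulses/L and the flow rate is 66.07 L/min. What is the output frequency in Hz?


Frequency = K * Q / 60 (converting L/min to L/s).
f = 4995 * 66.07 / 60
f = 330019.65 / 60
f = 5500.33 Hz

5500.33 Hz


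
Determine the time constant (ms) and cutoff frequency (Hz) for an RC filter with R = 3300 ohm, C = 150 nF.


Time constant: tau = R * C.
tau = 3300 * 1.50e-07 = 0.000495 s
tau = 0.495 ms
Cutoff frequency: fc = 1 / (2*pi*R*C).
fc = 1 / (2*pi*0.000495) = 321.53 Hz

tau = 0.495 ms, fc = 321.53 Hz


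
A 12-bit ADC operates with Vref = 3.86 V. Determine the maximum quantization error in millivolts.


The maximum quantization error is +/- LSB/2.
LSB = Vref / 2^n = 3.86 / 4096 = 0.00094238 V
Max error = LSB / 2 = 0.00094238 / 2 = 0.00047119 V
Max error = 0.4712 mV

0.4712 mV


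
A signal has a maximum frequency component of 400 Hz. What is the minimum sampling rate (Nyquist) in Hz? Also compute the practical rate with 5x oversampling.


By Nyquist theorem, fs_min = 2 * fmax.
fs_min = 2 * 400 = 800 Hz
Practical rate = 5 * fs_min = 5 * 800 = 4000 Hz

fs_min = 800 Hz, fs_practical = 4000 Hz


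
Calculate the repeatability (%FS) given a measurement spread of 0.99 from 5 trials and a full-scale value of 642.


Repeatability = (spread / full scale) * 100%.
R = (0.99 / 642) * 100
R = 0.154 %FS

0.154 %FS


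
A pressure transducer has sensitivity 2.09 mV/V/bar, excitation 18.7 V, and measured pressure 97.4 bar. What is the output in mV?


Output = sensitivity * Vex * P.
Vout = 2.09 * 18.7 * 97.4
Vout = 39.083 * 97.4
Vout = 3806.68 mV

3806.68 mV


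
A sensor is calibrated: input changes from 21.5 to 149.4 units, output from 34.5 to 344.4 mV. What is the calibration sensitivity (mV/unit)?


Sensitivity = (y2 - y1) / (x2 - x1).
S = (344.4 - 34.5) / (149.4 - 21.5)
S = 309.9 / 127.9
S = 2.423 mV/unit

2.423 mV/unit


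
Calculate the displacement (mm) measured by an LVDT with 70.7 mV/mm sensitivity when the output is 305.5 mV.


Displacement = Vout / sensitivity.
d = 305.5 / 70.7
d = 4.321 mm

4.321 mm


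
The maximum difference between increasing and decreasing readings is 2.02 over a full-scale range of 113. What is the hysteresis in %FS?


Hysteresis = (max difference / full scale) * 100%.
H = (2.02 / 113) * 100
H = 1.788 %FS

1.788 %FS


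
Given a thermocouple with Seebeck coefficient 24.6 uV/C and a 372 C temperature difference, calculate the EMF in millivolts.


The thermocouple output V = sensitivity * dT.
V = 24.6 uV/C * 372 C
V = 9151.2 uV
V = 9.151 mV

9.151 mV


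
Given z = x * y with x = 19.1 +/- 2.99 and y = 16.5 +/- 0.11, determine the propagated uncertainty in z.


For a product z = x*y, the relative uncertainty is:
uz/z = sqrt((ux/x)^2 + (uy/y)^2)
Relative uncertainties: ux/x = 2.99/19.1 = 0.156545
uy/y = 0.11/16.5 = 0.006667
z = 19.1 * 16.5 = 315.2
uz = 315.2 * sqrt(0.156545^2 + 0.006667^2) = 49.38

49.38


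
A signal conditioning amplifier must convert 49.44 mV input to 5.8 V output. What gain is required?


Gain = Vout / Vin (converting to same units).
G = 5.8 V / 49.44 mV
G = 5800.0 mV / 49.44 mV
G = 117.31

117.31


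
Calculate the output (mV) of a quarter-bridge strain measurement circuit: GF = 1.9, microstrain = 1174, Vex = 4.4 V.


Quarter bridge output: Vout = (GF * epsilon * Vex) / 4.
Vout = (1.9 * 1174e-6 * 4.4) / 4
Vout = 0.00981464 / 4 V
Vout = 0.00245366 V = 2.4537 mV

2.4537 mV


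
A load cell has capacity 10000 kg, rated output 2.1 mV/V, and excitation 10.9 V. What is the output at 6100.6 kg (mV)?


Vout = rated_output * Vex * (load / capacity).
Vout = 2.1 * 10.9 * (6100.6 / 10000)
Vout = 2.1 * 10.9 * 0.61006
Vout = 13.964 mV

13.964 mV


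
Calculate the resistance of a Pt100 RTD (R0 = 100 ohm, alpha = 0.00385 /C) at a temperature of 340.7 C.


The RTD equation: Rt = R0 * (1 + alpha * T).
Rt = 100 * (1 + 0.00385 * 340.7)
Rt = 100 * (1 + 1.311695)
Rt = 100 * 2.311695
Rt = 231.17 ohm

231.17 ohm


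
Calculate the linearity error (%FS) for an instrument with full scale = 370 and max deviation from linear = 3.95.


Linearity error = (max deviation / full scale) * 100%.
Linearity = (3.95 / 370) * 100
Linearity = 1.068 %FS

1.068 %FS


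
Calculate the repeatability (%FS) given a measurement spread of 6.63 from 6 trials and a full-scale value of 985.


Repeatability = (spread / full scale) * 100%.
R = (6.63 / 985) * 100
R = 0.673 %FS

0.673 %FS


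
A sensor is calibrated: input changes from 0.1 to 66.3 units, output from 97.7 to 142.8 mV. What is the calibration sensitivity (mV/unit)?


Sensitivity = (y2 - y1) / (x2 - x1).
S = (142.8 - 97.7) / (66.3 - 0.1)
S = 45.1 / 66.2
S = 0.6813 mV/unit

0.6813 mV/unit


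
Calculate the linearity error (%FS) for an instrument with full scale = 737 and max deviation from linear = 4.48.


Linearity error = (max deviation / full scale) * 100%.
Linearity = (4.48 / 737) * 100
Linearity = 0.608 %FS

0.608 %FS


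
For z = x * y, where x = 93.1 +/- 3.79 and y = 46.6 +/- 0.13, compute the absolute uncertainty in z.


For a product z = x*y, the relative uncertainty is:
uz/z = sqrt((ux/x)^2 + (uy/y)^2)
Relative uncertainties: ux/x = 3.79/93.1 = 0.040709
uy/y = 0.13/46.6 = 0.00279
z = 93.1 * 46.6 = 4338.5
uz = 4338.5 * sqrt(0.040709^2 + 0.00279^2) = 177.028

177.028


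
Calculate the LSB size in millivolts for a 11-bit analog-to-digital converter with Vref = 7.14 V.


The resolution (LSB) of an ADC is Vref / 2^n.
LSB = 7.14 / 2^11
LSB = 7.14 / 2048
LSB = 0.00348633 V = 3.48632812 mV

3.48632812 mV


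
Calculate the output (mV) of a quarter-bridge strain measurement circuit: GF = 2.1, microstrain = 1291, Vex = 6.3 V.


Quarter bridge output: Vout = (GF * epsilon * Vex) / 4.
Vout = (2.1 * 1291e-6 * 6.3) / 4
Vout = 0.01707993 / 4 V
Vout = 0.00426998 V = 4.27 mV

4.27 mV


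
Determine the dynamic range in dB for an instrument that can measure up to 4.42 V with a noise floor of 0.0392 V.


Dynamic range = 20 * log10(Vmax / Vnoise).
DR = 20 * log10(4.42 / 0.0392)
DR = 20 * log10(112.76)
DR = 41.04 dB

41.04 dB


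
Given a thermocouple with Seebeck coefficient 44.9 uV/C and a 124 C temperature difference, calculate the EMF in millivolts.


The thermocouple output V = sensitivity * dT.
V = 44.9 uV/C * 124 C
V = 5567.6 uV
V = 5.568 mV

5.568 mV


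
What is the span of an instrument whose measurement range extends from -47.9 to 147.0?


Span = upper range - lower range.
Span = 147.0 - (-47.9)
Span = 194.9

194.9


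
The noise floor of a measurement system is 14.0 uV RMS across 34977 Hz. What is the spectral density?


Noise spectral density = Vrms / sqrt(BW).
NSD = 14.0 / sqrt(34977)
NSD = 14.0 / 187.0214
NSD = 0.0749 uV/sqrt(Hz)

0.0749 uV/sqrt(Hz)


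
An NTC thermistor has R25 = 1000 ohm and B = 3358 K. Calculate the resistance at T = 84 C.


NTC thermistor equation: Rt = R25 * exp(B * (1/T - 1/T25)).
T in Kelvin: 357.15 K, T25 = 298.15 K
1/T - 1/T25 = 1/357.15 - 1/298.15 = -0.00055407
B * (1/T - 1/T25) = 3358 * -0.00055407 = -1.8606
Rt = 1000 * exp(-1.8606) = 155.6 ohm

155.6 ohm


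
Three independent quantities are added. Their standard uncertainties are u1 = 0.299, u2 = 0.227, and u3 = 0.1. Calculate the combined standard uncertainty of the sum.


For a sum of independent quantities, uc = sqrt(u1^2 + u2^2 + u3^2).
uc = sqrt(0.299^2 + 0.227^2 + 0.1^2)
uc = sqrt(0.089401 + 0.051529 + 0.01)
uc = 0.3885

0.3885


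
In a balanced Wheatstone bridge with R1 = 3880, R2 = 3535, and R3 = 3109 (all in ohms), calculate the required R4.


At balance: R1*R4 = R2*R3, so R4 = R2*R3/R1.
R4 = 3535 * 3109 / 3880
R4 = 10990315 / 3880
R4 = 2832.56 ohm

2832.56 ohm


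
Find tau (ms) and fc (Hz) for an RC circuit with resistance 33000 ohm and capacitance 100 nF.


Time constant: tau = R * C.
tau = 33000 * 1.00e-07 = 0.0033 s
tau = 3.3 ms
Cutoff frequency: fc = 1 / (2*pi*R*C).
fc = 1 / (2*pi*0.0033) = 48.23 Hz

tau = 3.3 ms, fc = 48.23 Hz


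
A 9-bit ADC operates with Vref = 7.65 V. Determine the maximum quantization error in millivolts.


The maximum quantization error is +/- LSB/2.
LSB = Vref / 2^n = 7.65 / 512 = 0.01494141 V
Max error = LSB / 2 = 0.01494141 / 2 = 0.0074707 V
Max error = 7.4707 mV

7.4707 mV


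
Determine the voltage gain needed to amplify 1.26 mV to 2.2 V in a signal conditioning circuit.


Gain = Vout / Vin (converting to same units).
G = 2.2 V / 1.26 mV
G = 2200.0 mV / 1.26 mV
G = 1746.03

1746.03


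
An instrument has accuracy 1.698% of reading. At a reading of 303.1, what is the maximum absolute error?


Absolute error = (accuracy% / 100) * reading.
Error = (1.698 / 100) * 303.1
Error = 0.01698 * 303.1
Error = 5.1466

5.1466


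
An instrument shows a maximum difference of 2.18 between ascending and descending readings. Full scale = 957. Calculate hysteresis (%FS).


Hysteresis = (max difference / full scale) * 100%.
H = (2.18 / 957) * 100
H = 0.228 %FS

0.228 %FS


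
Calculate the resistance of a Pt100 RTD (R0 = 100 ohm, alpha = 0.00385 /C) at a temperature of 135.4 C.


The RTD equation: Rt = R0 * (1 + alpha * T).
Rt = 100 * (1 + 0.00385 * 135.4)
Rt = 100 * (1 + 0.52129)
Rt = 100 * 1.52129
Rt = 152.129 ohm

152.129 ohm


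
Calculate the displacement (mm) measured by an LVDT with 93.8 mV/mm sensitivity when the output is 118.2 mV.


Displacement = Vout / sensitivity.
d = 118.2 / 93.8
d = 1.26 mm

1.26 mm


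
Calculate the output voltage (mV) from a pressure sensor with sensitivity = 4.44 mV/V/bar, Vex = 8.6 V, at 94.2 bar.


Output = sensitivity * Vex * P.
Vout = 4.44 * 8.6 * 94.2
Vout = 38.184 * 94.2
Vout = 3596.93 mV

3596.93 mV


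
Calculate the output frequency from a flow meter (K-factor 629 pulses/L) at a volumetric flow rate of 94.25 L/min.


Frequency = K * Q / 60 (converting L/min to L/s).
f = 629 * 94.25 / 60
f = 59283.25 / 60
f = 988.05 Hz

988.05 Hz


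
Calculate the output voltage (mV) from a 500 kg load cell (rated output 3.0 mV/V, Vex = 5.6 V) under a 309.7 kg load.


Vout = rated_output * Vex * (load / capacity).
Vout = 3.0 * 5.6 * (309.7 / 500)
Vout = 3.0 * 5.6 * 0.6194
Vout = 10.406 mV

10.406 mV


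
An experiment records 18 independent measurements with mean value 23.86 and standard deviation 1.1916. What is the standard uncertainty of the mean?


The standard uncertainty for Type A evaluation is u = s / sqrt(n).
u = 1.1916 / sqrt(18)
u = 1.1916 / 4.2426
u = 0.2809

0.2809


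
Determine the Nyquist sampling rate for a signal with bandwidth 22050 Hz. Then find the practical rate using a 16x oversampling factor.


By Nyquist theorem, fs_min = 2 * fmax.
fs_min = 2 * 22050 = 44100 Hz
Practical rate = 16 * fs_min = 16 * 44100 = 705600 Hz

fs_min = 44100 Hz, fs_practical = 705600 Hz


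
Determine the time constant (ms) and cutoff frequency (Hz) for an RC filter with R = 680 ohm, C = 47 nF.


Time constant: tau = R * C.
tau = 680 * 4.70e-08 = 3.196e-05 s
tau = 0.032 ms
Cutoff frequency: fc = 1 / (2*pi*R*C).
fc = 1 / (2*pi*3.196e-05) = 4979.82 Hz

tau = 0.032 ms, fc = 4979.82 Hz


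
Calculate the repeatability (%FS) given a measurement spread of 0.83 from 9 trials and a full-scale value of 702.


Repeatability = (spread / full scale) * 100%.
R = (0.83 / 702) * 100
R = 0.118 %FS

0.118 %FS


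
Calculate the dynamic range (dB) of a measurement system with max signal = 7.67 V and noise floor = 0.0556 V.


Dynamic range = 20 * log10(Vmax / Vnoise).
DR = 20 * log10(7.67 / 0.0556)
DR = 20 * log10(137.95)
DR = 42.79 dB

42.79 dB


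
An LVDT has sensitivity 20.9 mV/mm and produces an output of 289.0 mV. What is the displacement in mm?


Displacement = Vout / sensitivity.
d = 289.0 / 20.9
d = 13.828 mm

13.828 mm


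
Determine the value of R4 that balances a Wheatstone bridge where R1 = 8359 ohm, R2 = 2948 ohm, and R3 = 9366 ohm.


At balance: R1*R4 = R2*R3, so R4 = R2*R3/R1.
R4 = 2948 * 9366 / 8359
R4 = 27610968 / 8359
R4 = 3303.14 ohm

3303.14 ohm


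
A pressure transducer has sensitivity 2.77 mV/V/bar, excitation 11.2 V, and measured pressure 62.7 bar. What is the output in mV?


Output = sensitivity * Vex * P.
Vout = 2.77 * 11.2 * 62.7
Vout = 31.024 * 62.7
Vout = 1945.2 mV

1945.2 mV


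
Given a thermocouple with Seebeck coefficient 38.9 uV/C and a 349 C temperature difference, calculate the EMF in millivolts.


The thermocouple output V = sensitivity * dT.
V = 38.9 uV/C * 349 C
V = 13576.1 uV
V = 13.576 mV

13.576 mV


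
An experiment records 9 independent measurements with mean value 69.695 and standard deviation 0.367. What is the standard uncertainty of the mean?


The standard uncertainty for Type A evaluation is u = s / sqrt(n).
u = 0.367 / sqrt(9)
u = 0.367 / 3.0
u = 0.1223

0.1223


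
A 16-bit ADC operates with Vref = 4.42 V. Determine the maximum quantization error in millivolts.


The maximum quantization error is +/- LSB/2.
LSB = Vref / 2^n = 4.42 / 65536 = 6.744e-05 V
Max error = LSB / 2 = 6.744e-05 / 2 = 3.372e-05 V
Max error = 0.0337 mV

0.0337 mV


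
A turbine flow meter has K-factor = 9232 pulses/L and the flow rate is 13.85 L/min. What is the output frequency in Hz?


Frequency = K * Q / 60 (converting L/min to L/s).
f = 9232 * 13.85 / 60
f = 127863.2 / 60
f = 2131.05 Hz

2131.05 Hz


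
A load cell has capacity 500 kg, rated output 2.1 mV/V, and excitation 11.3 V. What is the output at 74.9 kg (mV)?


Vout = rated_output * Vex * (load / capacity).
Vout = 2.1 * 11.3 * (74.9 / 500)
Vout = 2.1 * 11.3 * 0.1498
Vout = 3.555 mV

3.555 mV


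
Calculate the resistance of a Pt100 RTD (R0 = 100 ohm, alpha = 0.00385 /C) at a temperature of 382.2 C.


The RTD equation: Rt = R0 * (1 + alpha * T).
Rt = 100 * (1 + 0.00385 * 382.2)
Rt = 100 * (1 + 1.47147)
Rt = 100 * 2.47147
Rt = 247.147 ohm

247.147 ohm


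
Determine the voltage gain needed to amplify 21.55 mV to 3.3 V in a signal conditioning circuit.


Gain = Vout / Vin (converting to same units).
G = 3.3 V / 21.55 mV
G = 3300.0 mV / 21.55 mV
G = 153.13

153.13


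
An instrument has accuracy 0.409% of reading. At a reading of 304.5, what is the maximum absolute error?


Absolute error = (accuracy% / 100) * reading.
Error = (0.409 / 100) * 304.5
Error = 0.00409 * 304.5
Error = 1.2454

1.2454


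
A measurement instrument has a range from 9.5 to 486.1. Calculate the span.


Span = upper range - lower range.
Span = 486.1 - (9.5)
Span = 476.6

476.6


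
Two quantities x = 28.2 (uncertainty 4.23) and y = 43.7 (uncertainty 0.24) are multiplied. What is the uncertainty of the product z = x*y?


For a product z = x*y, the relative uncertainty is:
uz/z = sqrt((ux/x)^2 + (uy/y)^2)
Relative uncertainties: ux/x = 4.23/28.2 = 0.15
uy/y = 0.24/43.7 = 0.005492
z = 28.2 * 43.7 = 1232.3
uz = 1232.3 * sqrt(0.15^2 + 0.005492^2) = 184.975

184.975


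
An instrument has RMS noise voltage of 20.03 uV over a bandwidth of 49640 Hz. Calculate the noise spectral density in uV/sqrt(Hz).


Noise spectral density = Vrms / sqrt(BW).
NSD = 20.03 / sqrt(49640)
NSD = 20.03 / 222.8004
NSD = 0.0899 uV/sqrt(Hz)

0.0899 uV/sqrt(Hz)


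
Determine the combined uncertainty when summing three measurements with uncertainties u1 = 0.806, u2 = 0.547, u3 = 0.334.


For a sum of independent quantities, uc = sqrt(u1^2 + u2^2 + u3^2).
uc = sqrt(0.806^2 + 0.547^2 + 0.334^2)
uc = sqrt(0.649636 + 0.299209 + 0.111556)
uc = 1.0298

1.0298


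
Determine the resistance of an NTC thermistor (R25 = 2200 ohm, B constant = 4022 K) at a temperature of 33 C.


NTC thermistor equation: Rt = R25 * exp(B * (1/T - 1/T25)).
T in Kelvin: 306.15 K, T25 = 298.15 K
1/T - 1/T25 = 1/306.15 - 1/298.15 = -8.764e-05
B * (1/T - 1/T25) = 4022 * -8.764e-05 = -0.3525
Rt = 2200 * exp(-0.3525) = 1546.4 ohm

1546.4 ohm


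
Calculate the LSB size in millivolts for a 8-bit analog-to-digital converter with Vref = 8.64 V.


The resolution (LSB) of an ADC is Vref / 2^n.
LSB = 8.64 / 2^8
LSB = 8.64 / 256
LSB = 0.03375 V = 33.75 mV

33.75 mV


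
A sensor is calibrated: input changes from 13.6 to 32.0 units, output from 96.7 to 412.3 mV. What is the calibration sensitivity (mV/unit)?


Sensitivity = (y2 - y1) / (x2 - x1).
S = (412.3 - 96.7) / (32.0 - 13.6)
S = 315.6 / 18.4
S = 17.1522 mV/unit

17.1522 mV/unit


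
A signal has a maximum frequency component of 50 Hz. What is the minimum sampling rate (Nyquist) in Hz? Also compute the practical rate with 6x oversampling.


By Nyquist theorem, fs_min = 2 * fmax.
fs_min = 2 * 50 = 100 Hz
Practical rate = 6 * fs_min = 6 * 100 = 600 Hz

fs_min = 100 Hz, fs_practical = 600 Hz


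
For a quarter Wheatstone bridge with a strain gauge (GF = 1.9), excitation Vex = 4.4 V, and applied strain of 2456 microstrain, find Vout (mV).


Quarter bridge output: Vout = (GF * epsilon * Vex) / 4.
Vout = (1.9 * 2456e-6 * 4.4) / 4
Vout = 0.02053216 / 4 V
Vout = 0.00513304 V = 5.133 mV

5.133 mV


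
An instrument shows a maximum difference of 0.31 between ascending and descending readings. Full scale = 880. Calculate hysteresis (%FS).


Hysteresis = (max difference / full scale) * 100%.
H = (0.31 / 880) * 100
H = 0.035 %FS

0.035 %FS


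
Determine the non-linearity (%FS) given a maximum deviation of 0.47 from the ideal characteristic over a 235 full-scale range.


Linearity error = (max deviation / full scale) * 100%.
Linearity = (0.47 / 235) * 100
Linearity = 0.2 %FS

0.2 %FS


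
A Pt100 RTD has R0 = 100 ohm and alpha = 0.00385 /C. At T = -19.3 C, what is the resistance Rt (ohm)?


The RTD equation: Rt = R0 * (1 + alpha * T).
Rt = 100 * (1 + 0.00385 * -19.3)
Rt = 100 * (1 + -0.074305)
Rt = 100 * 0.925695
Rt = 92.569 ohm

92.569 ohm


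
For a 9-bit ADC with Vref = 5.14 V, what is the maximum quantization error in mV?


The maximum quantization error is +/- LSB/2.
LSB = Vref / 2^n = 5.14 / 512 = 0.01003906 V
Max error = LSB / 2 = 0.01003906 / 2 = 0.00501953 V
Max error = 5.0195 mV

5.0195 mV


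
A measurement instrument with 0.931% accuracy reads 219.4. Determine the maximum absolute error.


Absolute error = (accuracy% / 100) * reading.
Error = (0.931 / 100) * 219.4
Error = 0.00931 * 219.4
Error = 2.0426

2.0426


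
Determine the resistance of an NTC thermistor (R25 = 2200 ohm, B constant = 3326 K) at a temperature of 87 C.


NTC thermistor equation: Rt = R25 * exp(B * (1/T - 1/T25)).
T in Kelvin: 360.15 K, T25 = 298.15 K
1/T - 1/T25 = 1/360.15 - 1/298.15 = -0.0005774
B * (1/T - 1/T25) = 3326 * -0.0005774 = -1.9204
Rt = 2200 * exp(-1.9204) = 322.4 ohm

322.4 ohm


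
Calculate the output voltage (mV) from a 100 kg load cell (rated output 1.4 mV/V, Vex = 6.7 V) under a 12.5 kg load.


Vout = rated_output * Vex * (load / capacity).
Vout = 1.4 * 6.7 * (12.5 / 100)
Vout = 1.4 * 6.7 * 0.125
Vout = 1.172 mV

1.172 mV


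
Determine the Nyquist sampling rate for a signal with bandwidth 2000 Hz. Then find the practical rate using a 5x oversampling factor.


By Nyquist theorem, fs_min = 2 * fmax.
fs_min = 2 * 2000 = 4000 Hz
Practical rate = 5 * fs_min = 5 * 4000 = 20000 Hz

fs_min = 4000 Hz, fs_practical = 20000 Hz


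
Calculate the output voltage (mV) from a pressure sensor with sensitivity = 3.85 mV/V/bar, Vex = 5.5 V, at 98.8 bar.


Output = sensitivity * Vex * P.
Vout = 3.85 * 5.5 * 98.8
Vout = 21.175 * 98.8
Vout = 2092.09 mV

2092.09 mV


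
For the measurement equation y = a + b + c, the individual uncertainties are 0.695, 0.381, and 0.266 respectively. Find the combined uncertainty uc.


For a sum of independent quantities, uc = sqrt(u1^2 + u2^2 + u3^2).
uc = sqrt(0.695^2 + 0.381^2 + 0.266^2)
uc = sqrt(0.483025 + 0.145161 + 0.070756)
uc = 0.836

0.836


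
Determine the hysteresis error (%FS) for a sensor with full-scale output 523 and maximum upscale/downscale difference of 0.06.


Hysteresis = (max difference / full scale) * 100%.
H = (0.06 / 523) * 100
H = 0.011 %FS

0.011 %FS


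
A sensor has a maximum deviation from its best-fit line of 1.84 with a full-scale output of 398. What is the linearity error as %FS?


Linearity error = (max deviation / full scale) * 100%.
Linearity = (1.84 / 398) * 100
Linearity = 0.462 %FS

0.462 %FS


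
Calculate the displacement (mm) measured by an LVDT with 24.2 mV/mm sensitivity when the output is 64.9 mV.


Displacement = Vout / sensitivity.
d = 64.9 / 24.2
d = 2.682 mm

2.682 mm


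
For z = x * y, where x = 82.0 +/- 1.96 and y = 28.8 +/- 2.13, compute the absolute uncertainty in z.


For a product z = x*y, the relative uncertainty is:
uz/z = sqrt((ux/x)^2 + (uy/y)^2)
Relative uncertainties: ux/x = 1.96/82.0 = 0.023902
uy/y = 2.13/28.8 = 0.073958
z = 82.0 * 28.8 = 2361.6
uz = 2361.6 * sqrt(0.023902^2 + 0.073958^2) = 183.555

183.555


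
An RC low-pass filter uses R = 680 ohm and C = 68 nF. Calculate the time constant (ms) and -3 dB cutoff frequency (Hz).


Time constant: tau = R * C.
tau = 680 * 6.80e-08 = 4.624e-05 s
tau = 0.0462 ms
Cutoff frequency: fc = 1 / (2*pi*R*C).
fc = 1 / (2*pi*4.624e-05) = 3441.93 Hz

tau = 0.0462 ms, fc = 3441.93 Hz


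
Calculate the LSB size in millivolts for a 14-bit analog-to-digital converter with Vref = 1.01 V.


The resolution (LSB) of an ADC is Vref / 2^n.
LSB = 1.01 / 2^14
LSB = 1.01 / 16384
LSB = 6.165e-05 V = 0.06164551 mV

0.06164551 mV


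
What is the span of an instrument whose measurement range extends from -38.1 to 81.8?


Span = upper range - lower range.
Span = 81.8 - (-38.1)
Span = 119.9

119.9


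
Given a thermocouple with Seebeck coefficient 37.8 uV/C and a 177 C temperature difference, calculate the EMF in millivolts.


The thermocouple output V = sensitivity * dT.
V = 37.8 uV/C * 177 C
V = 6690.6 uV
V = 6.691 mV

6.691 mV


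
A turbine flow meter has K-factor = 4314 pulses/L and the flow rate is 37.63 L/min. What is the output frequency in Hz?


Frequency = K * Q / 60 (converting L/min to L/s).
f = 4314 * 37.63 / 60
f = 162335.82 / 60
f = 2705.6 Hz

2705.6 Hz


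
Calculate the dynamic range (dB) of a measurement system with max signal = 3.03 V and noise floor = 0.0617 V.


Dynamic range = 20 * log10(Vmax / Vnoise).
DR = 20 * log10(3.03 / 0.0617)
DR = 20 * log10(49.11)
DR = 33.82 dB

33.82 dB


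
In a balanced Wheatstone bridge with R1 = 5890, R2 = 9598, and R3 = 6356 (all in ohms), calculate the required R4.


At balance: R1*R4 = R2*R3, so R4 = R2*R3/R1.
R4 = 9598 * 6356 / 5890
R4 = 61004888 / 5890
R4 = 10357.37 ohm

10357.37 ohm


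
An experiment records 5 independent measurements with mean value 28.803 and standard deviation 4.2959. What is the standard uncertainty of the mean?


The standard uncertainty for Type A evaluation is u = s / sqrt(n).
u = 4.2959 / sqrt(5)
u = 4.2959 / 2.2361
u = 1.9212

1.9212


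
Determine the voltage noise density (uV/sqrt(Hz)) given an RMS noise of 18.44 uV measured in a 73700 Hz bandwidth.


Noise spectral density = Vrms / sqrt(BW).
NSD = 18.44 / sqrt(73700)
NSD = 18.44 / 271.4774
NSD = 0.0679 uV/sqrt(Hz)

0.0679 uV/sqrt(Hz)


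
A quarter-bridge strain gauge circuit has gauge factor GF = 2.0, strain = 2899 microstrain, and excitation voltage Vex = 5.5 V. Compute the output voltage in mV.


Quarter bridge output: Vout = (GF * epsilon * Vex) / 4.
Vout = (2.0 * 2899e-6 * 5.5) / 4
Vout = 0.031889 / 4 V
Vout = 0.00797225 V = 7.9722 mV

7.9722 mV


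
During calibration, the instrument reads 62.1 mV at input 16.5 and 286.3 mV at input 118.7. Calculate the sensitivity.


Sensitivity = (y2 - y1) / (x2 - x1).
S = (286.3 - 62.1) / (118.7 - 16.5)
S = 224.2 / 102.2
S = 2.1937 mV/unit

2.1937 mV/unit


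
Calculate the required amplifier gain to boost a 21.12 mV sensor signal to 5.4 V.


Gain = Vout / Vin (converting to same units).
G = 5.4 V / 21.12 mV
G = 5400.0 mV / 21.12 mV
G = 255.68

255.68


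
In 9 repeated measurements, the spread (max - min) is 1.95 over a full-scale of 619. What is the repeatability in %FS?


Repeatability = (spread / full scale) * 100%.
R = (1.95 / 619) * 100
R = 0.315 %FS

0.315 %FS


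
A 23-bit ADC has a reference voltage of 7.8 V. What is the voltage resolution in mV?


The resolution (LSB) of an ADC is Vref / 2^n.
LSB = 7.8 / 2^23
LSB = 7.8 / 8388608
LSB = 9.3e-07 V = 0.00092983 mV

0.00092983 mV


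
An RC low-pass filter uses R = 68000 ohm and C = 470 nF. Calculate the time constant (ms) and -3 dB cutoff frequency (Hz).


Time constant: tau = R * C.
tau = 68000 * 4.70e-07 = 0.03196 s
tau = 31.96 ms
Cutoff frequency: fc = 1 / (2*pi*R*C).
fc = 1 / (2*pi*0.03196) = 4.98 Hz

tau = 31.96 ms, fc = 4.98 Hz


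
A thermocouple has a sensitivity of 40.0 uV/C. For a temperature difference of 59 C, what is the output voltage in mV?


The thermocouple output V = sensitivity * dT.
V = 40.0 uV/C * 59 C
V = 2360.0 uV
V = 2.36 mV

2.36 mV


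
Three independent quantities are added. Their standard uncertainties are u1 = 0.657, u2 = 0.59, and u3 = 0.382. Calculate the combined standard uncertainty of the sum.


For a sum of independent quantities, uc = sqrt(u1^2 + u2^2 + u3^2).
uc = sqrt(0.657^2 + 0.59^2 + 0.382^2)
uc = sqrt(0.431649 + 0.3481 + 0.145924)
uc = 0.9621

0.9621


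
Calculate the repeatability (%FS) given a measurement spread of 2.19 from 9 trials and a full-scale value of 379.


Repeatability = (spread / full scale) * 100%.
R = (2.19 / 379) * 100
R = 0.578 %FS

0.578 %FS


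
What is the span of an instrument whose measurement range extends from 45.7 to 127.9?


Span = upper range - lower range.
Span = 127.9 - (45.7)
Span = 82.2

82.2


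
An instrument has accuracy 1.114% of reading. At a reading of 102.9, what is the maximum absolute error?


Absolute error = (accuracy% / 100) * reading.
Error = (1.114 / 100) * 102.9
Error = 0.01114 * 102.9
Error = 1.1463

1.1463


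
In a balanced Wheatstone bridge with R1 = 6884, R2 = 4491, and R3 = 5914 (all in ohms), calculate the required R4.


At balance: R1*R4 = R2*R3, so R4 = R2*R3/R1.
R4 = 4491 * 5914 / 6884
R4 = 26559774 / 6884
R4 = 3858.19 ohm

3858.19 ohm


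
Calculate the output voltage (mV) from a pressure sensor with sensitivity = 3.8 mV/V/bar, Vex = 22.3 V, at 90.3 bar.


Output = sensitivity * Vex * P.
Vout = 3.8 * 22.3 * 90.3
Vout = 84.74 * 90.3
Vout = 7652.02 mV

7652.02 mV


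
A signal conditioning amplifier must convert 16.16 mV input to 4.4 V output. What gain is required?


Gain = Vout / Vin (converting to same units).
G = 4.4 V / 16.16 mV
G = 4400.0 mV / 16.16 mV
G = 272.28

272.28


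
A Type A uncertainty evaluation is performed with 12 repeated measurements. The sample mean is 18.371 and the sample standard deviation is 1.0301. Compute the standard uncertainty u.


The standard uncertainty for Type A evaluation is u = s / sqrt(n).
u = 1.0301 / sqrt(12)
u = 1.0301 / 3.4641
u = 0.2974

0.2974


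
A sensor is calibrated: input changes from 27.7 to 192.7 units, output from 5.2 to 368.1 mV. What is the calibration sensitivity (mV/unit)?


Sensitivity = (y2 - y1) / (x2 - x1).
S = (368.1 - 5.2) / (192.7 - 27.7)
S = 362.9 / 165.0
S = 2.1994 mV/unit

2.1994 mV/unit


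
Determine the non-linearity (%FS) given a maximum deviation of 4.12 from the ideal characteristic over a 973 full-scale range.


Linearity error = (max deviation / full scale) * 100%.
Linearity = (4.12 / 973) * 100
Linearity = 0.423 %FS

0.423 %FS


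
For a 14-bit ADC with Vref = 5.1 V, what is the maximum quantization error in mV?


The maximum quantization error is +/- LSB/2.
LSB = Vref / 2^n = 5.1 / 16384 = 0.00031128 V
Max error = LSB / 2 = 0.00031128 / 2 = 0.00015564 V
Max error = 0.1556 mV

0.1556 mV


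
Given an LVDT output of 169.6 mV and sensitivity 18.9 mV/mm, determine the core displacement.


Displacement = Vout / sensitivity.
d = 169.6 / 18.9
d = 8.974 mm

8.974 mm


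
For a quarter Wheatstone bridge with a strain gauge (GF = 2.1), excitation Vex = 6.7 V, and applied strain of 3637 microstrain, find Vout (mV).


Quarter bridge output: Vout = (GF * epsilon * Vex) / 4.
Vout = (2.1 * 3637e-6 * 6.7) / 4
Vout = 0.05117259 / 4 V
Vout = 0.01279315 V = 12.7931 mV

12.7931 mV


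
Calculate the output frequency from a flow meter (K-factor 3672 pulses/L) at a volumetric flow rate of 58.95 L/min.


Frequency = K * Q / 60 (converting L/min to L/s).
f = 3672 * 58.95 / 60
f = 216464.4 / 60
f = 3607.74 Hz

3607.74 Hz


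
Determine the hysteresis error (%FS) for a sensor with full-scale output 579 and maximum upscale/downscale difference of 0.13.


Hysteresis = (max difference / full scale) * 100%.
H = (0.13 / 579) * 100
H = 0.022 %FS

0.022 %FS


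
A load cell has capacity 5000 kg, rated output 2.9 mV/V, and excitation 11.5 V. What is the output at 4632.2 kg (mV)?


Vout = rated_output * Vex * (load / capacity).
Vout = 2.9 * 11.5 * (4632.2 / 5000)
Vout = 2.9 * 11.5 * 0.92644
Vout = 30.897 mV

30.897 mV


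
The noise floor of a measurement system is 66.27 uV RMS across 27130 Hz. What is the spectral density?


Noise spectral density = Vrms / sqrt(BW).
NSD = 66.27 / sqrt(27130)
NSD = 66.27 / 164.7119
NSD = 0.4023 uV/sqrt(Hz)

0.4023 uV/sqrt(Hz)


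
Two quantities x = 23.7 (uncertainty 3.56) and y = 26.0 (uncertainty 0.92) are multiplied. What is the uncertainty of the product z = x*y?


For a product z = x*y, the relative uncertainty is:
uz/z = sqrt((ux/x)^2 + (uy/y)^2)
Relative uncertainties: ux/x = 3.56/23.7 = 0.150211
uy/y = 0.92/26.0 = 0.035385
z = 23.7 * 26.0 = 616.2
uz = 616.2 * sqrt(0.150211^2 + 0.035385^2) = 95.093

95.093


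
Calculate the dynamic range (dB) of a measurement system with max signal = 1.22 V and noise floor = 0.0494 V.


Dynamic range = 20 * log10(Vmax / Vnoise).
DR = 20 * log10(1.22 / 0.0494)
DR = 20 * log10(24.7)
DR = 27.85 dB

27.85 dB


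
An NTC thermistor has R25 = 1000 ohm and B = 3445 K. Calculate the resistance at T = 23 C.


NTC thermistor equation: Rt = R25 * exp(B * (1/T - 1/T25)).
T in Kelvin: 296.15 K, T25 = 298.15 K
1/T - 1/T25 = 1/296.15 - 1/298.15 = 2.265e-05
B * (1/T - 1/T25) = 3445 * 2.265e-05 = 0.078
Rt = 1000 * exp(0.078) = 1081.2 ohm

1081.2 ohm


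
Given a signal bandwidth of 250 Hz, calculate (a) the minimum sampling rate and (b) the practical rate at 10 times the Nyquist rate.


By Nyquist theorem, fs_min = 2 * fmax.
fs_min = 2 * 250 = 500 Hz
Practical rate = 10 * fs_min = 10 * 500 = 5000 Hz

fs_min = 500 Hz, fs_practical = 5000 Hz


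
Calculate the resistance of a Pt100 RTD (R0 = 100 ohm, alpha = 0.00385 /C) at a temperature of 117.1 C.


The RTD equation: Rt = R0 * (1 + alpha * T).
Rt = 100 * (1 + 0.00385 * 117.1)
Rt = 100 * (1 + 0.450835)
Rt = 100 * 1.450835
Rt = 145.084 ohm

145.084 ohm


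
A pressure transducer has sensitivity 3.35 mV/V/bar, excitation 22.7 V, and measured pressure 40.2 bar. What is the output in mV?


Output = sensitivity * Vex * P.
Vout = 3.35 * 22.7 * 40.2
Vout = 76.045 * 40.2
Vout = 3057.01 mV

3057.01 mV


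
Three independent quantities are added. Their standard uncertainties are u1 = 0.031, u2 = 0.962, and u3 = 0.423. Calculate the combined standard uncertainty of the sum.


For a sum of independent quantities, uc = sqrt(u1^2 + u2^2 + u3^2).
uc = sqrt(0.031^2 + 0.962^2 + 0.423^2)
uc = sqrt(0.000961 + 0.925444 + 0.178929)
uc = 1.0513

1.0513


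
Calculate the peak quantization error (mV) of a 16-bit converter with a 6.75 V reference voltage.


The maximum quantization error is +/- LSB/2.
LSB = Vref / 2^n = 6.75 / 65536 = 0.000103 V
Max error = LSB / 2 = 0.000103 / 2 = 5.15e-05 V
Max error = 0.0515 mV

0.0515 mV


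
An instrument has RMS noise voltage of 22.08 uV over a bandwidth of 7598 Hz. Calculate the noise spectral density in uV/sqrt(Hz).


Noise spectral density = Vrms / sqrt(BW).
NSD = 22.08 / sqrt(7598)
NSD = 22.08 / 87.1665
NSD = 0.2533 uV/sqrt(Hz)

0.2533 uV/sqrt(Hz)


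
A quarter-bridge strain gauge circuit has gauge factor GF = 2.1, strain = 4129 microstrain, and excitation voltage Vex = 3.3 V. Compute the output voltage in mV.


Quarter bridge output: Vout = (GF * epsilon * Vex) / 4.
Vout = (2.1 * 4129e-6 * 3.3) / 4
Vout = 0.02861397 / 4 V
Vout = 0.00715349 V = 7.1535 mV

7.1535 mV


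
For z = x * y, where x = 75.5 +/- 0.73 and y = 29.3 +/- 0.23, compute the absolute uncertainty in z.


For a product z = x*y, the relative uncertainty is:
uz/z = sqrt((ux/x)^2 + (uy/y)^2)
Relative uncertainties: ux/x = 0.73/75.5 = 0.009669
uy/y = 0.23/29.3 = 0.00785
z = 75.5 * 29.3 = 2212.2
uz = 2212.2 * sqrt(0.009669^2 + 0.00785^2) = 27.551

27.551


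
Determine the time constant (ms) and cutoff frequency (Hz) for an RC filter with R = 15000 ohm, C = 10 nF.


Time constant: tau = R * C.
tau = 15000 * 1.00e-08 = 0.00015 s
tau = 0.15 ms
Cutoff frequency: fc = 1 / (2*pi*R*C).
fc = 1 / (2*pi*0.00015) = 1061.03 Hz

tau = 0.15 ms, fc = 1061.03 Hz


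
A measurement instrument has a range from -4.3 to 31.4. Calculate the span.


Span = upper range - lower range.
Span = 31.4 - (-4.3)
Span = 35.7

35.7


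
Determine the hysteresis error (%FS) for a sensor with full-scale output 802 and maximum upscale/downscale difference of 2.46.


Hysteresis = (max difference / full scale) * 100%.
H = (2.46 / 802) * 100
H = 0.307 %FS

0.307 %FS


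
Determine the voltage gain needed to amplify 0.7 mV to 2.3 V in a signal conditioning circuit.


Gain = Vout / Vin (converting to same units).
G = 2.3 V / 0.7 mV
G = 2300.0 mV / 0.7 mV
G = 3285.71

3285.71


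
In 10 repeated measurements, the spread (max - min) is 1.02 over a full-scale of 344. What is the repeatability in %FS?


Repeatability = (spread / full scale) * 100%.
R = (1.02 / 344) * 100
R = 0.297 %FS

0.297 %FS


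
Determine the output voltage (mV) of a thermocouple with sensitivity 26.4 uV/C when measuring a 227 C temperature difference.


The thermocouple output V = sensitivity * dT.
V = 26.4 uV/C * 227 C
V = 5992.8 uV
V = 5.993 mV

5.993 mV


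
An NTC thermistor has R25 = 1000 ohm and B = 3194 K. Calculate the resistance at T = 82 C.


NTC thermistor equation: Rt = R25 * exp(B * (1/T - 1/T25)).
T in Kelvin: 355.15 K, T25 = 298.15 K
1/T - 1/T25 = 1/355.15 - 1/298.15 = -0.0005383
B * (1/T - 1/T25) = 3194 * -0.0005383 = -1.7193
Rt = 1000 * exp(-1.7193) = 179.2 ohm

179.2 ohm


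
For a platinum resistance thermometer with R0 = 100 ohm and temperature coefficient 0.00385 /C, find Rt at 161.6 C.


The RTD equation: Rt = R0 * (1 + alpha * T).
Rt = 100 * (1 + 0.00385 * 161.6)
Rt = 100 * (1 + 0.62216)
Rt = 100 * 1.62216
Rt = 162.216 ohm

162.216 ohm


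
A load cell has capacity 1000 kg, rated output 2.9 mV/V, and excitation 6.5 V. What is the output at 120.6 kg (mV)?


Vout = rated_output * Vex * (load / capacity).
Vout = 2.9 * 6.5 * (120.6 / 1000)
Vout = 2.9 * 6.5 * 0.1206
Vout = 2.273 mV

2.273 mV


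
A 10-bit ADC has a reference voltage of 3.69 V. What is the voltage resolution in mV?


The resolution (LSB) of an ADC is Vref / 2^n.
LSB = 3.69 / 2^10
LSB = 3.69 / 1024
LSB = 0.00360352 V = 3.60351562 mV

3.60351562 mV


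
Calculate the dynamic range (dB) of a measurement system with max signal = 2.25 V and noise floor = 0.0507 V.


Dynamic range = 20 * log10(Vmax / Vnoise).
DR = 20 * log10(2.25 / 0.0507)
DR = 20 * log10(44.38)
DR = 32.94 dB

32.94 dB


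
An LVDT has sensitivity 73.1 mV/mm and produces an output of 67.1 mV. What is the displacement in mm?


Displacement = Vout / sensitivity.
d = 67.1 / 73.1
d = 0.918 mm

0.918 mm


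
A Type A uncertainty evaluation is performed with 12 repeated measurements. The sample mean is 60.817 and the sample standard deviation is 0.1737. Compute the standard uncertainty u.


The standard uncertainty for Type A evaluation is u = s / sqrt(n).
u = 0.1737 / sqrt(12)
u = 0.1737 / 3.4641
u = 0.0501

0.0501


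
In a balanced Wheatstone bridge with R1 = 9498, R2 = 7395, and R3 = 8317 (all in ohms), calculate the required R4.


At balance: R1*R4 = R2*R3, so R4 = R2*R3/R1.
R4 = 7395 * 8317 / 9498
R4 = 61504215 / 9498
R4 = 6475.49 ohm

6475.49 ohm


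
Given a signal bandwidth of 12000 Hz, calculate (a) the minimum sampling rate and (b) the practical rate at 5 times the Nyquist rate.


By Nyquist theorem, fs_min = 2 * fmax.
fs_min = 2 * 12000 = 24000 Hz
Practical rate = 5 * fs_min = 5 * 24000 = 120000 Hz

fs_min = 24000 Hz, fs_practical = 120000 Hz


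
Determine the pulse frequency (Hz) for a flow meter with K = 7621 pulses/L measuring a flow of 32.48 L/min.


Frequency = K * Q / 60 (converting L/min to L/s).
f = 7621 * 32.48 / 60
f = 247530.08 / 60
f = 4125.5 Hz

4125.5 Hz


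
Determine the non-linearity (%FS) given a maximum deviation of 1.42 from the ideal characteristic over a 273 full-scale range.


Linearity error = (max deviation / full scale) * 100%.
Linearity = (1.42 / 273) * 100
Linearity = 0.52 %FS

0.52 %FS


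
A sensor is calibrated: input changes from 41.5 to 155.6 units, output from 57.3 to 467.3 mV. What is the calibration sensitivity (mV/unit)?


Sensitivity = (y2 - y1) / (x2 - x1).
S = (467.3 - 57.3) / (155.6 - 41.5)
S = 410.0 / 114.1
S = 3.5933 mV/unit

3.5933 mV/unit


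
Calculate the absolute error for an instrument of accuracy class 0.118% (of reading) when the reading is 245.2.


Absolute error = (accuracy% / 100) * reading.
Error = (0.118 / 100) * 245.2
Error = 0.00118 * 245.2
Error = 0.2893

0.2893


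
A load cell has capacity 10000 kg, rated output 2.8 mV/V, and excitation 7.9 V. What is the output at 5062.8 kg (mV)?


Vout = rated_output * Vex * (load / capacity).
Vout = 2.8 * 7.9 * (5062.8 / 10000)
Vout = 2.8 * 7.9 * 0.50628
Vout = 11.199 mV

11.199 mV


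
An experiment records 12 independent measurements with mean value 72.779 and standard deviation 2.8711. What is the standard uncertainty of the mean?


The standard uncertainty for Type A evaluation is u = s / sqrt(n).
u = 2.8711 / sqrt(12)
u = 2.8711 / 3.4641
u = 0.8288

0.8288


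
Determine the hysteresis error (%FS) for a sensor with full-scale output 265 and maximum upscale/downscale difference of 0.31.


Hysteresis = (max difference / full scale) * 100%.
H = (0.31 / 265) * 100
H = 0.117 %FS

0.117 %FS


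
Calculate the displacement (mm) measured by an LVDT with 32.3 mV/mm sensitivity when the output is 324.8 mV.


Displacement = Vout / sensitivity.
d = 324.8 / 32.3
d = 10.056 mm

10.056 mm


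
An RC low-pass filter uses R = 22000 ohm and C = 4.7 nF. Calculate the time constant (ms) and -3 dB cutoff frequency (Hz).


Time constant: tau = R * C.
tau = 22000 * 4.70e-09 = 0.0001034 s
tau = 0.1034 ms
Cutoff frequency: fc = 1 / (2*pi*R*C).
fc = 1 / (2*pi*0.0001034) = 1539.22 Hz

tau = 0.1034 ms, fc = 1539.22 Hz
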